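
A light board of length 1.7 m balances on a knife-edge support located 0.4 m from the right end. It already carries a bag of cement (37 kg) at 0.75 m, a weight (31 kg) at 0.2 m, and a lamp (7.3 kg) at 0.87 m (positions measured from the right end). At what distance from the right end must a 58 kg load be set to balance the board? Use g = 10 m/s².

About the knife-edge support (at 0.4 m from the right end):
Bag of cement: 37 × 10 = 370 N down at 0.75 m → arm 0.35 m, τ = 370 × 0.35 = 129.5 N·m counterclockwise.
Weight: 31 × 10 = 310 N down at 0.2 m → arm 0.2 m, τ = 310 × 0.2 = 62 N·m clockwise.
Lamp: 7.3 × 10 = 73 N down at 0.87 m → arm 0.47 m, τ = 73 × 0.47 = 34.31 N·m counterclockwise.
Net moment of existing loads = 101.8 N·m counterclockwise.
The load weighs 58 × 10 = 580 N and must supply an equal clockwise moment, so its lever arm about the knife-edge support is 101.8 / 580 = 0.176 m.
That puts it at 0.4 − 0.176 = 0.224 m from the right end.

x ≈ 0.224 m from the right end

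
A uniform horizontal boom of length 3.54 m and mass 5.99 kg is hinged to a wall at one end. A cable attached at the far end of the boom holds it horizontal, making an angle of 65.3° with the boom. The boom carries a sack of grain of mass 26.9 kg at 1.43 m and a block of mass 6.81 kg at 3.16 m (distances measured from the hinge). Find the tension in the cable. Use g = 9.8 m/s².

Take moments about the hinge.
Beam weight: 5.99 × 9.8 = 58.7 N down at 1.77 m → arm 1.77 m, τ = 58.7 × 1.77 = 103.9 N·m clockwise.
Sack of grain: 26.9 × 9.8 = 263.6 N down at 1.43 m → arm 1.43 m, τ = 263.6 × 1.43 = 376.9 N·m clockwise.
Block: 6.81 × 9.8 = 66.74 N down at 3.16 m → arm 3.16 m, τ = 66.74 × 3.16 = 210.9 N·m clockwise.
Total clockwise load moment = 691.7 N·m.
The cable tension T acts at 3.54 m; only its component perpendicular to the boom, T sinθ, produces torque. sin 65.3° = 0.9085.
For rotational equilibrium, T × 3.54 × 0.9085 = 691.7, so T = 691.7 / 3.216 = 215 N.

T ≈ 215 N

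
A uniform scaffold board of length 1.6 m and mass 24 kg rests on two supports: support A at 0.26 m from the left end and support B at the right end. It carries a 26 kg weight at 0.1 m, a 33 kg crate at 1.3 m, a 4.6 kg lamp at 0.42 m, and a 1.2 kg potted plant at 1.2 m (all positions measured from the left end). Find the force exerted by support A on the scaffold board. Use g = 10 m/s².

Choose support B as the axis so its reaction then has zero moment arm.
Beam weight: 24 × 10 = 240 N down at 0.8 m → arm 0.8 m, τ = 240 × 0.8 = 192 N·m counterclockwise.
Weight: 26 × 10 = 260 N down at 0.1 m → arm 1.5 m, τ = 260 × 1.5 = 390 N·m counterclockwise.
Crate: 33 × 10 = 330 N down at 1.3 m → arm 0.3 m, τ = 330 × 0.3 = 99 N·m counterclockwise.
Lamp: 4.6 × 10 = 46 N down at 0.42 m → arm 1.18 m, τ = 46 × 1.18 = 54.28 N·m counterclockwise.
Potted plant: 1.2 × 10 = 12 N down at 1.2 m → arm 0.4 m, τ = 12 × 0.4 = 4.8 N·m counterclockwise.
Net load moment about support B = 740.1 N·m counterclockwise.
Reaction R at support A is upward at 0.26 m, arm 1.34 m → moment R × 1.34 clockwise.
For rotational equilibrium, R × 1.34 = 740.1, so R = 552 N.

R_A ≈ 552 N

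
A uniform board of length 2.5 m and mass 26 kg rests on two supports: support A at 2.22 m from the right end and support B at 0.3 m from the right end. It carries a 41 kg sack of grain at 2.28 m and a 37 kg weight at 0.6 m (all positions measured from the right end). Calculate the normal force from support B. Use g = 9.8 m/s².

R_B ≈ 422 N

About support A:
Beam weight: 26 × 9.8 = 254.8 N down at 1.25 m → arm 0.97 m, τ = 254.8 × 0.97 = 247.2 N·m clockwise.
Sack of grain: 41 × 9.8 = 401.8 N down at 2.28 m → arm 0.06 m, τ = 401.8 × 0.06 = 24.11 N·m counterclockwise.
Weight: 37 × 9.8 = 362.6 N down at 0.6 m → arm 1.62 m, τ = 362.6 × 1.62 = 587.4 N·m clockwise.
Net load moment about support A = 810.5 N·m clockwise.
Reaction R at support B is upward at 0.3 m, arm 1.92 m → moment R × 1.92 counterclockwise.
Setting net torque to zero: R × 1.92 = 810.5 → R = 422 N.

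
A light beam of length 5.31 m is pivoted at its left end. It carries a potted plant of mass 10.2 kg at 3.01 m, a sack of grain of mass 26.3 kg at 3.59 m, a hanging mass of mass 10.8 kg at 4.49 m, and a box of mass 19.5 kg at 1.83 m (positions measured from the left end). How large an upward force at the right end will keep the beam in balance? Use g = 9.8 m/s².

Sum moments about the left end (the unknown pivot reaction has zero arm there).
Potted plant: 10.2 × 9.8 = 99.96 N down at 3.01 m → arm 3.01 m, τ = 99.96 × 3.01 = 300.9 N·m clockwise.
Sack of grain: 26.3 × 9.8 = 257.7 N down at 3.59 m → arm 3.59 m, τ = 257.7 × 3.59 = 925.1 N·m clockwise.
Hanging mass: 10.8 × 9.8 = 105.8 N down at 4.49 m → arm 4.49 m, τ = 105.8 × 4.49 = 475 N·m clockwise.
Box: 19.5 × 9.8 = 191.1 N down at 1.83 m → arm 1.83 m, τ = 191.1 × 1.83 = 349.7 N·m clockwise.
Net moment of the loads = 2051 N·m clockwise.
The upward force F acts at the right end, arm 5.31 m, giving F × 5.31 counterclockwise.
For rotational equilibrium, F × 5.31 = 2051, so F = 2051 / 5.31 = 386 N.

F ≈ 386 N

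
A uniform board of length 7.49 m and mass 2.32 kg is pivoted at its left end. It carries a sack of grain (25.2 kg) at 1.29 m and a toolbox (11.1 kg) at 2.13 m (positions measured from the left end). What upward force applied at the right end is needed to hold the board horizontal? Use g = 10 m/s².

About the left end:
Beam weight: 2.32 × 10 = 23.2 N down at 3.745 m → arm 3.745 m, τ = 23.2 × 3.745 = 86.88 N·m clockwise.
Sack of grain: 25.2 × 10 = 252 N down at 1.29 m → arm 1.29 m, τ = 252 × 1.29 = 325.1 N·m clockwise.
Toolbox: 11.1 × 10 = 111 N down at 2.13 m → arm 2.13 m, τ = 111 × 2.13 = 236.4 N·m clockwise.
Net moment of the loads = 648.4 N·m clockwise.
The upward force F acts at the right end, arm 7.49 m, giving F × 7.49 counterclockwise.
For rotational equilibrium, F × 7.49 = 648.4, so F = 648.4 / 7.49 = 86.6 N.

F ≈ 86.6 N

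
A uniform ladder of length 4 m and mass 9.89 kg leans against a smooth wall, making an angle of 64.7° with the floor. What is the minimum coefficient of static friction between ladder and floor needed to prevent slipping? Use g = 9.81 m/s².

μ_min ≈ 0.236

Take moments about the foot of the ladder.
Ladder weight 9.89×9.81 = 97.02 N acts at 2 m along the ladder; its horizontal arm is 2·cos64.7° = 0.8547 m → τ = 82.92 N·m clockwise.
Wall normal N acts horizontally at the top; its moment arm is the height L sinθ = 4·sin64.7° = 3.616 m, counterclockwise.
Balancing moments: N × 3.616 = 82.92, giving N = 22.93 N.
ΣFx = 0 ⇒ f = N_wall = 22.93 N. ΣFy = 0 ⇒ N_floor = 97.02 N.
μ_min = f / N_floor = 22.93 / 97.02 = 0.236.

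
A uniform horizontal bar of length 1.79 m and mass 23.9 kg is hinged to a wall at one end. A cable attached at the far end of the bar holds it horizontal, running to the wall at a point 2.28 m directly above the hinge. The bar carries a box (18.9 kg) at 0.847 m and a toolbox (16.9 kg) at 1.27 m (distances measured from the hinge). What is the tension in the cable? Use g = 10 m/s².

Choose the hinge as the axis so the unknown hinge reaction has zero arm there.
Beam weight: 23.9 × 10 = 239 N down at 0.895 m → arm 0.895 m, τ = 239 × 0.895 = 213.9 N·m clockwise.
Box: 18.9 × 10 = 189 N down at 0.847 m → arm 0.847 m, τ = 189 × 0.847 = 160.1 N·m clockwise.
Toolbox: 16.9 × 10 = 169 N down at 1.27 m → arm 1.27 m, τ = 169 × 1.27 = 214.6 N·m clockwise.
Total clockwise load moment = 588.6 N·m.
The cable tension T acts at 1.79 m; only its component perpendicular to the bar, T sinθ, produces torque. sinθ = h/√(h²+d²) = 2.28/√(2.28²+1.79²) = 0.7866.
For rotational equilibrium, T × 1.79 × 0.7866 = 588.6, so T = 588.6 / 1.408 = 418 N.

T ≈ 418 N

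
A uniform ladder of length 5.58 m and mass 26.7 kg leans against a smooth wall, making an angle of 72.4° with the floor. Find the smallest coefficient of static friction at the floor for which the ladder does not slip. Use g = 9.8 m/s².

μ_min ≈ 0.159

Sum moments about the foot of the ladder (the floor normal and friction both act there and drop out).
Ladder weight 26.7×9.8 = 261.7 N acts at 2.79 m along the ladder; its horizontal arm is 2.79·cos72.4° = 0.8436 m → τ = 220.8 N·m clockwise.
Wall normal N acts horizontally at the top; its moment arm is the height L sinθ = 5.58·sin72.4° = 5.319 m, counterclockwise.
Στ = 0 ⇒ N × 5.319 = 220.8 ⇒ N = 41.51 N.
ΣFx = 0 ⇒ f = N_wall = 41.51 N. ΣFy = 0 ⇒ N_floor = 261.7 N.
μ_min = f / N_floor = 41.51 / 261.7 = 0.159.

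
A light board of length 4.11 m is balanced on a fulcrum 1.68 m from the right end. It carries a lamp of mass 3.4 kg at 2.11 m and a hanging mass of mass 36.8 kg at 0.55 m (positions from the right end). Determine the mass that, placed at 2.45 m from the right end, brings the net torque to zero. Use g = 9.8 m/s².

Take moments about the fulcrum (at 1.68 m from the right end).
Lamp: 3.4 × 9.8 = 33.32 N down at 2.11 m → arm 0.43 m, τ = 33.32 × 0.43 = 14.33 N·m counterclockwise.
Hanging mass: 36.8 × 9.8 = 360.6 N down at 0.55 m → arm 1.13 m, τ = 360.6 × 1.13 = 407.5 N·m clockwise.
Net moment of known loads = 393.2 N·m clockwise.
An unknown mass m at 2.45 m has arm 0.77 m; its moment is m·g·0.77 counterclockwise.
Στ = 0 ⇒ m × 9.8 × 0.77 = 393.2 ⇒ m = 393.2 / (9.8 × 0.77) = 52.1 kg.

m ≈ 52.1 kg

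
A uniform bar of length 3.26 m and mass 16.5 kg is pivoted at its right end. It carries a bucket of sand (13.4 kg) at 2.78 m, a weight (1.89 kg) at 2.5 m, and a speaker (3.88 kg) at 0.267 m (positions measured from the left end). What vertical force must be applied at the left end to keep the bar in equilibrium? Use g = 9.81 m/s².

Taking torques about the right end:
Beam weight: 16.5 × 9.81 = 161.9 N down at 1.63 m → arm 1.63 m, τ = 161.9 × 1.63 = 263.9 N·m counterclockwise.
Bucket of sand: 13.4 × 9.81 = 131.5 N down at 2.78 m → arm 0.48 m, τ = 131.5 × 0.48 = 63.12 N·m counterclockwise.
Weight: 1.89 × 9.81 = 18.54 N down at 2.5 m → arm 0.76 m, τ = 18.54 × 0.76 = 14.09 N·m counterclockwise.
Speaker: 3.88 × 9.81 = 38.06 N down at 0.267 m → arm 2.993 m, τ = 38.06 × 2.993 = 113.9 N·m counterclockwise.
Net moment of the loads = 455 N·m counterclockwise.
The upward force F acts at the left end, arm 3.26 m, giving F × 3.26 clockwise.
Στ = 0 ⇒ F × 3.26 = 455 ⇒ F = 455 / 3.26 = 140 N.

F ≈ 140 N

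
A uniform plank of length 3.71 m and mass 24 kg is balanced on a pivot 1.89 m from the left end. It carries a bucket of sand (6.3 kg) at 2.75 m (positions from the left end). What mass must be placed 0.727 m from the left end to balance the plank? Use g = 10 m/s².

m ≈ 3.94 kg

About the pivot (at 1.89 m from the left end):
Beam weight: 24 × 10 = 240 N down at 1.855 m → arm 0.035 m, τ = 240 × 0.035 = 8.4 N·m counterclockwise.
Bucket of sand: 6.3 × 10 = 63 N down at 2.75 m → arm 0.86 m, τ = 63 × 0.86 = 54.18 N·m clockwise.
Net moment of known loads = 45.78 N·m clockwise.
An unknown mass m at 0.727 m has arm 1.163 m; its moment is m·g·1.163 counterclockwise.
Στ = 0 ⇒ m × 10 × 1.163 = 45.78 ⇒ m = 45.78 / (10 × 1.163) = 3.94 kg.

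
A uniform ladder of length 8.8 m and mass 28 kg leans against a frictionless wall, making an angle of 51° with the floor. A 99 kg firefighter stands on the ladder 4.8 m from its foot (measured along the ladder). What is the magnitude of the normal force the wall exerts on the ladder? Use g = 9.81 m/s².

Taking torques about the foot of the ladder:
Ladder weight 28×9.81 = 274.7 N acts at 4.4 m along the ladder; its horizontal arm is 4.4·cos51° = 2.769 m → τ = 760.6 N·m clockwise.
Firefighter: 99×9.81 = 971.2 N at 4.8 m → arm 3.021 m → τ = 2934 N·m clockwise.
Wall normal N acts horizontally at the top; its moment arm is the height L sinθ = 8.8·sin51° = 6.839 m, counterclockwise.
For rotational equilibrium, N × 6.839 = 3695, so N = 540 N.

N_wall ≈ 540 N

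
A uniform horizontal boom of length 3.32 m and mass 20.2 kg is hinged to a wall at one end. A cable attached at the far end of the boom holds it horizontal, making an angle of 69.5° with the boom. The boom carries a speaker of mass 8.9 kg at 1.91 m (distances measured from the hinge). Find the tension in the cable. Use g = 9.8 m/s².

About the hinge:
Beam weight: 20.2 × 9.8 = 198 N down at 1.66 m → arm 1.66 m, τ = 198 × 1.66 = 328.7 N·m clockwise.
Speaker: 8.9 × 9.8 = 87.22 N down at 1.91 m → arm 1.91 m, τ = 87.22 × 1.91 = 166.6 N·m clockwise.
Total clockwise load moment = 495.3 N·m.
The cable tension T acts at 3.32 m; only its component perpendicular to the boom, T sinθ, produces torque. sin 69.5° = 0.9367.
Balancing moments: T × 3.32 × 0.9367 = 495.3, giving T = 495.3 / 3.11 = 159 N.

T ≈ 159 N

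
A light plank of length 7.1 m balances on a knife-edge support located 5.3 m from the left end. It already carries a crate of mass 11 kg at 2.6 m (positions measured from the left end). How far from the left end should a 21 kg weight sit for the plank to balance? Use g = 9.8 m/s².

Take moments about the knife-edge support (at 5.3 m from the left end).
Crate: 11 × 9.8 = 107.8 N down at 2.6 m → arm 2.7 m, τ = 107.8 × 2.7 = 291.1 N·m counterclockwise.
Net moment of existing loads = 291.1 N·m counterclockwise.
The weight weighs 21 × 9.8 = 205.8 N and must supply an equal clockwise moment, so its lever arm about the knife-edge support is 291.1 / 205.8 = 1.41 m.
That puts it at 5.3 + 1.41 = 6.71 m from the left end.

x ≈ 6.71 m from the left end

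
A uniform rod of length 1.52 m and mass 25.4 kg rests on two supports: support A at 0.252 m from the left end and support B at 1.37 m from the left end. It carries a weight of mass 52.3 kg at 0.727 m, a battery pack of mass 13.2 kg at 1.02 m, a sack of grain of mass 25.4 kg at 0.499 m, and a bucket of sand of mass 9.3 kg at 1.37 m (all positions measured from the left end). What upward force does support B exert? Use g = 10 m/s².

R_B ≈ 577 N

Taking torques about support A:
Beam weight: 25.4 × 10 = 254 N down at 0.76 m → arm 0.508 m, τ = 254 × 0.508 = 129 N·m clockwise.
Weight: 52.3 × 10 = 523 N down at 0.727 m → arm 0.475 m, τ = 523 × 0.475 = 248.4 N·m clockwise.
Battery pack: 13.2 × 10 = 132 N down at 1.02 m → arm 0.768 m, τ = 132 × 0.768 = 101.4 N·m clockwise.
Sack of grain: 25.4 × 10 = 254 N down at 0.499 m → arm 0.247 m, τ = 254 × 0.247 = 62.74 N·m clockwise.
Bucket of sand: 9.3 × 10 = 93 N down at 1.37 m → arm 1.118 m, τ = 93 × 1.118 = 104 N·m clockwise.
Net load moment about support A = 645.5 N·m clockwise.
Reaction R at support B is upward at 1.37 m, arm 1.118 m → moment R × 1.118 counterclockwise.
Balancing moments: R × 1.118 = 645.5, giving R = 577 N.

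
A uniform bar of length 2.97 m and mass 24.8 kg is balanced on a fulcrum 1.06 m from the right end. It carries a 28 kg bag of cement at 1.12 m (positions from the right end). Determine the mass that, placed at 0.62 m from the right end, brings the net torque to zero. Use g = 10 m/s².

Sum moments about the fulcrum (at 1.06 m from the right end) (the support reaction has zero arm there).
Beam weight: 24.8 × 10 = 248 N down at 1.485 m → arm 0.425 m, τ = 248 × 0.425 = 105.4 N·m counterclockwise.
Bag of cement: 28 × 10 = 280 N down at 1.12 m → arm 0.06 m, τ = 280 × 0.06 = 16.8 N·m counterclockwise.
Net moment of known loads = 122.2 N·m counterclockwise.
An unknown mass m at 0.62 m has arm 0.44 m; its moment is m·g·0.44 clockwise.
Στ = 0 ⇒ m × 10 × 0.44 = 122.2 ⇒ m = 122.2 / (10 × 0.44) = 27.8 kg.

m ≈ 27.8 kg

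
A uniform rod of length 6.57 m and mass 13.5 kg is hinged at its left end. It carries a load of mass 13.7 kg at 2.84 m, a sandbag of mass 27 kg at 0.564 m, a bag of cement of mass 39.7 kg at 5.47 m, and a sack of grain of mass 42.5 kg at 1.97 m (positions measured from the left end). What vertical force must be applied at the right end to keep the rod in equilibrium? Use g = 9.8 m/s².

F ≈ 596 N

Taking torques about the left end:
Beam weight: 13.5 × 9.8 = 132.3 N down at 3.285 m → arm 3.285 m, τ = 132.3 × 3.285 = 434.6 N·m clockwise.
Load: 13.7 × 9.8 = 134.3 N down at 2.84 m → arm 2.84 m, τ = 134.3 × 2.84 = 381.4 N·m clockwise.
Sandbag: 27 × 9.8 = 264.6 N down at 0.564 m → arm 0.564 m, τ = 264.6 × 0.564 = 149.2 N·m clockwise.
Bag of cement: 39.7 × 9.8 = 389.1 N down at 5.47 m → arm 5.47 m, τ = 389.1 × 5.47 = 2128 N·m clockwise.
Sack of grain: 42.5 × 9.8 = 416.5 N down at 1.97 m → arm 1.97 m, τ = 416.5 × 1.97 = 820.5 N·m clockwise.
Net moment of the loads = 3914 N·m clockwise.
The upward force F acts at the right end, arm 6.57 m, giving F × 6.57 counterclockwise.
Στ = 0 ⇒ F × 6.57 = 3914 ⇒ F = 3914 / 6.57 = 596 N.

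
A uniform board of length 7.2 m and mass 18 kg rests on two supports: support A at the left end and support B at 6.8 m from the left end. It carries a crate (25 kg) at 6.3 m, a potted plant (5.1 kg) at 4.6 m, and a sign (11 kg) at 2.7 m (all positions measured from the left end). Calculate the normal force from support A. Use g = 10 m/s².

R_A ≈ 186 N

Take moments about support B.
Beam weight: 18 × 10 = 180 N down at 3.6 m → arm 3.2 m, τ = 180 × 3.2 = 576 N·m counterclockwise.
Crate: 25 × 10 = 250 N down at 6.3 m → arm 0.5 m, τ = 250 × 0.5 = 125 N·m counterclockwise.
Potted plant: 5.1 × 10 = 51 N down at 4.6 m → arm 2.2 m, τ = 51 × 2.2 = 112.2 N·m counterclockwise.
Sign: 11 × 10 = 110 N down at 2.7 m → arm 4.1 m, τ = 110 × 4.1 = 451 N·m counterclockwise.
Net load moment about support B = 1264 N·m counterclockwise.
Reaction R at support A is upward at 0 m, arm 6.8 m → moment R × 6.8 clockwise.
Στ = 0 ⇒ R × 6.8 = 1264 ⇒ R = 186 N.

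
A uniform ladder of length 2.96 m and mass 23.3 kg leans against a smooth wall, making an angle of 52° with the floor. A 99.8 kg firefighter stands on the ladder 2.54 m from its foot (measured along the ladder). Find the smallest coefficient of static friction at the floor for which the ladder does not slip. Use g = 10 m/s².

μ_min ≈ 0.617

About the foot of the ladder:
Ladder weight 23.3×10 = 233 N acts at 1.48 m along the ladder; its horizontal arm is 1.48·cos52° = 0.9112 m → τ = 212.3 N·m clockwise.
Firefighter: 99.8×10 = 998 N at 2.54 m → arm 1.564 m → τ = 1561 N·m clockwise.
Wall normal N acts horizontally at the top; its moment arm is the height L sinθ = 2.96·sin52° = 2.333 m, counterclockwise.
Balancing moments: N × 2.333 = 1773, giving N = 760 N.
ΣFx = 0 ⇒ f = N_wall = 760 N. ΣFy = 0 ⇒ N_floor = 1231 N.
μ_min = f / N_floor = 760 / 1231 = 0.617.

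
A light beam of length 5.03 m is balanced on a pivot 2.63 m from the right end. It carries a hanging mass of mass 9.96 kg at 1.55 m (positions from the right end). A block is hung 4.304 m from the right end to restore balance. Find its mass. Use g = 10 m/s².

About the pivot (at 2.63 m from the right end):
Hanging mass: 9.96 × 10 = 99.6 N down at 1.55 m → arm 1.08 m, τ = 99.6 × 1.08 = 107.6 N·m clockwise.
Net moment of known loads = 107.6 N·m clockwise.
An unknown mass m at 4.304 m has arm 1.674 m; its moment is m·g·1.674 counterclockwise.
Στ = 0 ⇒ m × 10 × 1.674 = 107.6 ⇒ m = 107.6 / (10 × 1.674) = 6.43 kg.

m ≈ 6.43 kg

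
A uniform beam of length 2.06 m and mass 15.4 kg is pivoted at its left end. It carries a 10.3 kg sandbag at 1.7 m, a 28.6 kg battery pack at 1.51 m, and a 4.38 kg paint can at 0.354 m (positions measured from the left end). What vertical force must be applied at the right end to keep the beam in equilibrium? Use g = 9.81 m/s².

Sum moments about the left end (the unknown pivot reaction has zero arm there).
Beam weight: 15.4 × 9.81 = 151.1 N down at 1.03 m → arm 1.03 m, τ = 151.1 × 1.03 = 155.6 N·m clockwise.
Sandbag: 10.3 × 9.81 = 101 N down at 1.7 m → arm 1.7 m, τ = 101 × 1.7 = 171.7 N·m clockwise.
Battery pack: 28.6 × 9.81 = 280.6 N down at 1.51 m → arm 1.51 m, τ = 280.6 × 1.51 = 423.7 N·m clockwise.
Paint can: 4.38 × 9.81 = 42.97 N down at 0.354 m → arm 0.354 m, τ = 42.97 × 0.354 = 15.21 N·m clockwise.
Net moment of the loads = 766.2 N·m clockwise.
The upward force F acts at the right end, arm 2.06 m, giving F × 2.06 counterclockwise.
Στ = 0 ⇒ F × 2.06 = 766.2 ⇒ F = 766.2 / 2.06 = 372 N.

F ≈ 372 N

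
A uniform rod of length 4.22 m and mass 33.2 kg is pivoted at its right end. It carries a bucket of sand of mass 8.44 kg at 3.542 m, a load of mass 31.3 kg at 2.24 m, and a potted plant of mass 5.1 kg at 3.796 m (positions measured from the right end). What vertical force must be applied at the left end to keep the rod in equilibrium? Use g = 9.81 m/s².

Taking torques about the right end:
Beam weight: 33.2 × 9.81 = 325.7 N down at 2.11 m → arm 2.11 m, τ = 325.7 × 2.11 = 687.2 N·m counterclockwise.
Bucket of sand: 8.44 × 9.81 = 82.8 N down at 3.542 m → arm 3.542 m, τ = 82.8 × 3.542 = 293.3 N·m counterclockwise.
Load: 31.3 × 9.81 = 307.1 N down at 2.24 m → arm 2.24 m, τ = 307.1 × 2.24 = 687.9 N·m counterclockwise.
Potted plant: 5.1 × 9.81 = 50.03 N down at 3.796 m → arm 3.796 m, τ = 50.03 × 3.796 = 189.9 N·m counterclockwise.
Net moment of the loads = 1858 N·m counterclockwise.
The upward force F acts at the left end, arm 4.22 m, giving F × 4.22 clockwise.
For rotational equilibrium, F × 4.22 = 1858, so F = 1858 / 4.22 = 440 N.

F ≈ 440 N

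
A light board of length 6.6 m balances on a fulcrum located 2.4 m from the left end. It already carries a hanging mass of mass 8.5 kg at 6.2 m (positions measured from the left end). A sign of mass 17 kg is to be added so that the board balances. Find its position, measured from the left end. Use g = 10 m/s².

x ≈ 0.5 m from the left end

About the fulcrum (at 2.4 m from the left end):
Hanging mass: 8.5 × 10 = 85 N down at 6.2 m → arm 3.8 m, τ = 85 × 3.8 = 323 N·m clockwise.
Net moment of existing loads = 323 N·m clockwise.
The sign weighs 17 × 10 = 170 N and must supply an equal counterclockwise moment, so its lever arm about the fulcrum is 323 / 170 = 1.9 m.
That puts it at 2.4 − 1.9 = 0.5 m from the left end.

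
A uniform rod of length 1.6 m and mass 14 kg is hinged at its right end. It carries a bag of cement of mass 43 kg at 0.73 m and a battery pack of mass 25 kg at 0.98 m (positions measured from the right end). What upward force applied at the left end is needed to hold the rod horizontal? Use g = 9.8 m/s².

Sum moments about the right end (the unknown pivot reaction has zero arm there).
Beam weight: 14 × 9.8 = 137.2 N down at 0.8 m → arm 0.8 m, τ = 137.2 × 0.8 = 109.8 N·m counterclockwise.
Bag of cement: 43 × 9.8 = 421.4 N down at 0.73 m → arm 0.73 m, τ = 421.4 × 0.73 = 307.6 N·m counterclockwise.
Battery pack: 25 × 9.8 = 245 N down at 0.98 m → arm 0.98 m, τ = 245 × 0.98 = 240.1 N·m counterclockwise.
Net moment of the loads = 657.5 N·m counterclockwise.
The upward force F acts at the left end, arm 1.6 m, giving F × 1.6 clockwise.
Balancing moments: F × 1.6 = 657.5, giving F = 657.5 / 1.6 = 411 N.

F ≈ 411 N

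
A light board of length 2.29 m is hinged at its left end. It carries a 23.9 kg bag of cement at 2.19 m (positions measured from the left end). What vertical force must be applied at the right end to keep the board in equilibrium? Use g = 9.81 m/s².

Taking torques about the left end:
Bag of cement: 23.9 × 9.81 = 234.5 N down at 2.19 m → arm 2.19 m, τ = 234.5 × 2.19 = 513.6 N·m clockwise.
Net moment of the loads = 513.6 N·m clockwise.
The upward force F acts at the right end, arm 2.29 m, giving F × 2.29 counterclockwise.
For rotational equilibrium, F × 2.29 = 513.6, so F = 513.6 / 2.29 = 224 N.

F ≈ 224 N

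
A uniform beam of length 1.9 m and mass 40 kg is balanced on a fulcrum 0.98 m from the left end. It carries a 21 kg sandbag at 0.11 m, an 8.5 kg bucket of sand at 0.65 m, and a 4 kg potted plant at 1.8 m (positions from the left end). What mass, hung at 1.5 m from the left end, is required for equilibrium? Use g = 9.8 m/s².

m ≈ 36.5 kg

About the fulcrum (at 0.98 m from the left end):
Beam weight: 40 × 9.8 = 392 N down at 0.95 m → arm 0.03 m, τ = 392 × 0.03 = 11.76 N·m counterclockwise.
Sandbag: 21 × 9.8 = 205.8 N down at 0.11 m → arm 0.87 m, τ = 205.8 × 0.87 = 179 N·m counterclockwise.
Bucket of sand: 8.5 × 9.8 = 83.3 N down at 0.65 m → arm 0.33 m, τ = 83.3 × 0.33 = 27.49 N·m counterclockwise.
Potted plant: 4 × 9.8 = 39.2 N down at 1.8 m → arm 0.82 m, τ = 39.2 × 0.82 = 32.14 N·m clockwise.
Net moment of known loads = 186.1 N·m counterclockwise.
An unknown mass m at 1.5 m has arm 0.52 m; its moment is m·g·0.52 clockwise.
Balancing moments: m × 9.8 × 0.52 = 186.1, giving m = 186.1 / (9.8 × 0.52) = 36.5 kg.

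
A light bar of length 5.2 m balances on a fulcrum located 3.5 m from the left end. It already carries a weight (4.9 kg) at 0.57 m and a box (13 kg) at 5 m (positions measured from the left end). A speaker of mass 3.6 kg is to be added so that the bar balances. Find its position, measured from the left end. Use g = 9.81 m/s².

About the fulcrum (at 3.5 m from the left end):
Weight: 4.9 × 9.81 = 48.07 N down at 0.57 m → arm 2.93 m, τ = 48.07 × 2.93 = 140.8 N·m counterclockwise.
Box: 13 × 9.81 = 127.5 N down at 5 m → arm 1.5 m, τ = 127.5 × 1.5 = 191.2 N·m clockwise.
Net moment of existing loads = 50.4 N·m clockwise.
The speaker weighs 3.6 × 9.81 = 35.32 N and must supply an equal counterclockwise moment, so its lever arm about the fulcrum is 50.4 / 35.32 = 1.43 m.
That puts it at 3.5 − 1.43 = 2.07 m from the left end.

x ≈ 2.07 m from the left end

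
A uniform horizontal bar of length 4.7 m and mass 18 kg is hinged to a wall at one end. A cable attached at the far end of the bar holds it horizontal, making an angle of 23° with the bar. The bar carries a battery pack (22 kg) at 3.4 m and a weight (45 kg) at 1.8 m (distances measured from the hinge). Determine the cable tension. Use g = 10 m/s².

T ≈ 1080 N

Choose the hinge as the axis so the unknown hinge reaction has zero arm there.
Beam weight: 18 × 10 = 180 N down at 2.35 m → arm 2.35 m, τ = 180 × 2.35 = 423 N·m clockwise.
Battery pack: 22 × 10 = 220 N down at 3.4 m → arm 3.4 m, τ = 220 × 3.4 = 748 N·m clockwise.
Weight: 45 × 10 = 450 N down at 1.8 m → arm 1.8 m, τ = 450 × 1.8 = 810 N·m clockwise.
Total clockwise load moment = 1981 N·m.
The cable tension T acts at 4.7 m; only its component perpendicular to the bar, T sinθ, produces torque. sin 23° = 0.3907.
Στ = 0 ⇒ T × 4.7 × 0.3907 = 1981 ⇒ T = 1981 / 1.836 = 1080 N.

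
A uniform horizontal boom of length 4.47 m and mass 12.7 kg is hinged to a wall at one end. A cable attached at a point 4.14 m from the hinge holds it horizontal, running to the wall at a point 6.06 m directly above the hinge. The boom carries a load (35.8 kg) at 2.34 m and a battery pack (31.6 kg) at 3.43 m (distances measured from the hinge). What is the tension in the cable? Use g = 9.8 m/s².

T ≈ 632 N

Sum moments about the hinge (the unknown hinge reaction has zero arm there).
Beam weight: 12.7 × 9.8 = 124.5 N down at 2.235 m → arm 2.235 m, τ = 124.5 × 2.235 = 278.3 N·m clockwise.
Load: 35.8 × 9.8 = 350.8 N down at 2.34 m → arm 2.34 m, τ = 350.8 × 2.34 = 820.9 N·m clockwise.
Battery pack: 31.6 × 9.8 = 309.7 N down at 3.43 m → arm 3.43 m, τ = 309.7 × 3.43 = 1062 N·m clockwise.
Total clockwise load moment = 2161 N·m.
The cable tension T acts at 4.14 m; only its component perpendicular to the boom, T sinθ, produces torque. sinθ = h/√(h²+d²) = 6.06/√(6.06²+4.14²) = 0.8257.
Balancing moments: T × 4.14 × 0.8257 = 2161, giving T = 2161 / 3.418 = 632 N.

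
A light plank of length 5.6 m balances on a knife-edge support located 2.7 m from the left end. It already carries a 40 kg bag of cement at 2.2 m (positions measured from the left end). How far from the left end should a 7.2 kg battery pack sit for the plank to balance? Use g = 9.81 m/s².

x ≈ 5.48 m from the left end

Sum moments about the knife-edge support (at 2.7 m from the left end) (the support reaction has zero arm there).
Bag of cement: 40 × 9.81 = 392.4 N down at 2.2 m → arm 0.5 m, τ = 392.4 × 0.5 = 196.2 N·m counterclockwise.
Net moment of existing loads = 196.2 N·m counterclockwise.
The battery pack weighs 7.2 × 9.81 = 70.63 N and must supply an equal clockwise moment, so its lever arm about the knife-edge support is 196.2 / 70.63 = 2.78 m.
That puts it at 2.7 + 2.78 = 5.48 m from the left end.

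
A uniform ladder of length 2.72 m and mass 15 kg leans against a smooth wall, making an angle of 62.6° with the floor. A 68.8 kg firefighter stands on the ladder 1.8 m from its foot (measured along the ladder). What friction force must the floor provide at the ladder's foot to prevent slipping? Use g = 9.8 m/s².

f ≈ 269 N

Take moments about the foot of the ladder.
Ladder weight 15×9.8 = 147 N acts at 1.36 m along the ladder; its horizontal arm is 1.36·cos62.6° = 0.6259 m → τ = 92.01 N·m clockwise.
Firefighter: 68.8×9.8 = 674.2 N at 1.8 m → arm 0.8284 m → τ = 558.5 N·m clockwise.
Wall normal N acts horizontally at the top; its moment arm is the height L sinθ = 2.72·sin62.6° = 2.415 m, counterclockwise.
For rotational equilibrium, N × 2.415 = 650.5, so N = 269 N.
ΣFx = 0: friction at the foot balances the wall's push, so f = N_wall = 269 N.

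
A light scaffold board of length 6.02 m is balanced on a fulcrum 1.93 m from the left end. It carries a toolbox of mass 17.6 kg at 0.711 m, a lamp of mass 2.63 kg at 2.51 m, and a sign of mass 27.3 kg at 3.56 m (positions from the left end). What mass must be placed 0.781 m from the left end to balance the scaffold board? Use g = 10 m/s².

m ≈ 21.4 kg

Sum moments about the fulcrum (at 1.93 m from the left end) (the support reaction has zero arm there).
Toolbox: 17.6 × 10 = 176 N down at 0.711 m → arm 1.219 m, τ = 176 × 1.219 = 214.5 N·m counterclockwise.
Lamp: 2.63 × 10 = 26.3 N down at 2.51 m → arm 0.58 m, τ = 26.3 × 0.58 = 15.25 N·m clockwise.
Sign: 27.3 × 10 = 273 N down at 3.56 m → arm 1.63 m, τ = 273 × 1.63 = 445 N·m clockwise.
Net moment of known loads = 245.8 N·m clockwise.
An unknown mass m at 0.781 m has arm 1.149 m; its moment is m·g·1.149 counterclockwise.
Στ = 0 ⇒ m × 10 × 1.149 = 245.8 ⇒ m = 245.8 / (10 × 1.149) = 21.4 kg.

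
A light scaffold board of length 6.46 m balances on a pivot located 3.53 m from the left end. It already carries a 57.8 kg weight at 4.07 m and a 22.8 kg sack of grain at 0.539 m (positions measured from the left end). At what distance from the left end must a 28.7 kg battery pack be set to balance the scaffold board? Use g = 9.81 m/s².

x ≈ 4.82 m from the left end

Choose the pivot (at 3.53 m from the left end) as the axis so the support reaction has zero arm there.
Weight: 57.8 × 9.81 = 567 N down at 4.07 m → arm 0.54 m, τ = 567 × 0.54 = 306.2 N·m clockwise.
Sack of grain: 22.8 × 9.81 = 223.7 N down at 0.539 m → arm 2.991 m, τ = 223.7 × 2.991 = 669.1 N·m counterclockwise.
Net moment of existing loads = 362.9 N·m counterclockwise.
The battery pack weighs 28.7 × 9.81 = 281.5 N and must supply an equal clockwise moment, so its lever arm about the pivot is 362.9 / 281.5 = 1.29 m.
That puts it at 3.53 + 1.29 = 4.82 m from the left end.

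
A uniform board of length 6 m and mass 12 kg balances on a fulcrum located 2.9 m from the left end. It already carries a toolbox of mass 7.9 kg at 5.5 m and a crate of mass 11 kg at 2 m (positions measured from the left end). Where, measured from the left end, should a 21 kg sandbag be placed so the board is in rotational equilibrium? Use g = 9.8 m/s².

x ≈ 2.34 m from the left end

Taking torques about the fulcrum (at 2.9 m from the left end):
Beam weight: 12 × 9.8 = 117.6 N down at 3 m → arm 0.1 m, τ = 117.6 × 0.1 = 11.76 N·m clockwise.
Toolbox: 7.9 × 9.8 = 77.42 N down at 5.5 m → arm 2.6 m, τ = 77.42 × 2.6 = 201.3 N·m clockwise.
Crate: 11 × 9.8 = 107.8 N down at 2 m → arm 0.9 m, τ = 107.8 × 0.9 = 97.02 N·m counterclockwise.
Net moment of existing loads = 116 N·m clockwise.
The sandbag weighs 21 × 9.8 = 205.8 N and must supply an equal counterclockwise moment, so its lever arm about the fulcrum is 116 / 205.8 = 0.564 m.
That puts it at 2.9 − 0.564 = 2.34 m from the left end.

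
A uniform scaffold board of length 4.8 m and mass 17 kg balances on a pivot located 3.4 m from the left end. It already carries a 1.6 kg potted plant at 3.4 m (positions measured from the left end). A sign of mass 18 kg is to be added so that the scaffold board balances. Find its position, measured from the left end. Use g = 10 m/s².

x ≈ 4.34 m from the left end

Sum moments about the pivot (at 3.4 m from the left end) (the support reaction has zero arm there).
Beam weight: 17 × 10 = 170 N down at 2.4 m → arm 1 m, τ = 170 × 1 = 170 N·m counterclockwise.
Potted plant: acts at the pivot, moment arm 0 → no torque.
Net moment of existing loads = 170 N·m counterclockwise.
The sign weighs 18 × 10 = 180 N and must supply an equal clockwise moment, so its lever arm about the pivot is 170 / 180 = 0.944 m.
That puts it at 3.4 + 0.944 = 4.34 m from the left end.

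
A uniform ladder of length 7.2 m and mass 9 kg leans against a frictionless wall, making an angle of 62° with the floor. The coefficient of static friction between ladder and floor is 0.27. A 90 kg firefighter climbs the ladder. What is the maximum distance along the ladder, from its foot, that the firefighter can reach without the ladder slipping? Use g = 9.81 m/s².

d ≈ 3.66 m

About the foot of the ladder:
Ladder weight 9×9.81 = 88.29 N acts at 3.6 m along the ladder; its horizontal arm is 3.6·cos62° = 1.69 m → τ = 149.2 N·m clockwise.
Firefighter weight 90×9.81 = 882.9 N at distance d → arm d·cos62° → τ = 882.9·d·0.4695 clockwise.
Wall normal N at the top has arm L sinθ = 6.357 m counterclockwise, so Στ = 0 gives N·6.357 = 149.2 + 414.5·d.
ΣFy = 0 ⇒ N_floor = 971.2 N, so the maximum friction is μ_s·N_floor = 0.27×971.2 = 262.2 N. ΣFx = 0 ⇒ N_wall = f, so at the slipping point N = 262.2 N.
Substituting: 262.2×6.357 = 149.2 + 414.5·d ⇒ d = (1667 − 149.2) / 414.5 = 3.66 m.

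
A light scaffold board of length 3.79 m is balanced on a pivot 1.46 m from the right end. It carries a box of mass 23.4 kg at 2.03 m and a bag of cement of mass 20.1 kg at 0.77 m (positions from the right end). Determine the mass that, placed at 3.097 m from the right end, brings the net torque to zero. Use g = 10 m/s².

Taking torques about the pivot (at 1.46 m from the right end):
Box: 23.4 × 10 = 234 N down at 2.03 m → arm 0.57 m, τ = 234 × 0.57 = 133.4 N·m counterclockwise.
Bag of cement: 20.1 × 10 = 201 N down at 0.77 m → arm 0.69 m, τ = 201 × 0.69 = 138.7 N·m clockwise.
Net moment of known loads = 5.3 N·m clockwise.
An unknown mass m at 3.097 m has arm 1.637 m; its moment is m·g·1.637 counterclockwise.
For rotational equilibrium, m × 10 × 1.637 = 5.3, so m = 5.3 / (10 × 1.637) = 0.324 kg.

m ≈ 0.324 kg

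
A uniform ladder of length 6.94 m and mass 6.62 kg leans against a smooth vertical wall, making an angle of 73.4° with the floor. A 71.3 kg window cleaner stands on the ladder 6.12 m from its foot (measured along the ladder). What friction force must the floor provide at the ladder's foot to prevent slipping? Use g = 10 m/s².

f ≈ 197 N

About the foot of the ladder:
Ladder weight 6.62×10 = 66.2 N acts at 3.47 m along the ladder; its horizontal arm is 3.47·cos73.4° = 0.9913 m → τ = 65.62 N·m clockwise.
Window cleaner: 71.3×10 = 713 N at 6.12 m → arm 1.748 m → τ = 1246 N·m clockwise.
Wall normal N acts horizontally at the top; its moment arm is the height L sinθ = 6.94·sin73.4° = 6.651 m, counterclockwise.
Setting net torque to zero: N × 6.651 = 1312 → N = 197 N.
ΣFx = 0: friction at the foot balances the wall's push, so f = N_wall = 197 N.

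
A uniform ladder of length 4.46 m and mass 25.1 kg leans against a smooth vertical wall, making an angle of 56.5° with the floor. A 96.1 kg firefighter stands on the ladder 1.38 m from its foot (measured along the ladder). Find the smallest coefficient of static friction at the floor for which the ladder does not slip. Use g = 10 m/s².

Choose the foot of the ladder as the axis so the floor normal and friction both act there and drop out.
Ladder weight 25.1×10 = 251 N acts at 2.23 m along the ladder; its horizontal arm is 2.23·cos56.5° = 1.231 m → τ = 309 N·m clockwise.
Firefighter: 96.1×10 = 961 N at 1.38 m → arm 0.7617 m → τ = 732 N·m clockwise.
Wall normal N acts horizontally at the top; its moment arm is the height L sinθ = 4.46·sin56.5° = 3.719 m, counterclockwise.
For rotational equilibrium, N × 3.719 = 1041, so N = 279.9 N.
ΣFx = 0 ⇒ f = N_wall = 279.9 N. ΣFy = 0 ⇒ N_floor = 1212 N.
μ_min = f / N_floor = 279.9 / 1212 = 0.231.

μ_min ≈ 0.231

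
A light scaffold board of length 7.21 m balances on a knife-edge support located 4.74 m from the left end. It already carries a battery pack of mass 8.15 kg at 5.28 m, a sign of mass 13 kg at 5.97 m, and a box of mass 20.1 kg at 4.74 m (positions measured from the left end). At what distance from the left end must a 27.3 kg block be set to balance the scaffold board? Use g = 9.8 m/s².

Take moments about the knife-edge support (at 4.74 m from the left end).
Battery pack: 8.15 × 9.8 = 79.87 N down at 5.28 m → arm 0.54 m, τ = 79.87 × 0.54 = 43.13 N·m clockwise.
Sign: 13 × 9.8 = 127.4 N down at 5.97 m → arm 1.23 m, τ = 127.4 × 1.23 = 156.7 N·m clockwise.
Box: acts at the knife-edge support, moment arm 0 → no torque.
Net moment of existing loads = 199.8 N·m clockwise.
The block weighs 27.3 × 9.8 = 267.5 N and must supply an equal counterclockwise moment, so its lever arm about the knife-edge support is 199.8 / 267.5 = 0.747 m.
That puts it at 4.74 − 0.747 = 3.99 m from the left end.

x ≈ 3.99 m from the left end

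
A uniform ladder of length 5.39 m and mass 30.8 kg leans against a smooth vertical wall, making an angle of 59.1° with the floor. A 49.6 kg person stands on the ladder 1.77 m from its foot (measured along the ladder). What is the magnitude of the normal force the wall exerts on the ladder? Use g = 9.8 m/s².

Sum moments about the foot of the ladder (the floor normal and friction both act there and drop out).
Ladder weight 30.8×9.8 = 301.8 N acts at 2.695 m along the ladder; its horizontal arm is 2.695·cos59.1° = 1.384 m → τ = 417.7 N·m clockwise.
Person: 49.6×9.8 = 486.1 N at 1.77 m → arm 0.909 m → τ = 441.9 N·m clockwise.
Wall normal N acts horizontally at the top; its moment arm is the height L sinθ = 5.39·sin59.1° = 4.625 m, counterclockwise.
For rotational equilibrium, N × 4.625 = 859.6, so N = 186 N.

N_wall ≈ 186 N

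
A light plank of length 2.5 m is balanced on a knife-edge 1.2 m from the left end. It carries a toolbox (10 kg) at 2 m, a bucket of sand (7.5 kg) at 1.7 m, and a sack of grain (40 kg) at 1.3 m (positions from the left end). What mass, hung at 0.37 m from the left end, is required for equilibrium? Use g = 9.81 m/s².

Take moments about the knife-edge (at 1.2 m from the left end).
Toolbox: 10 × 9.81 = 98.1 N down at 2 m → arm 0.8 m, τ = 98.1 × 0.8 = 78.48 N·m clockwise.
Bucket of sand: 7.5 × 9.81 = 73.58 N down at 1.7 m → arm 0.5 m, τ = 73.58 × 0.5 = 36.79 N·m clockwise.
Sack of grain: 40 × 9.81 = 392.4 N down at 1.3 m → arm 0.1 m, τ = 392.4 × 0.1 = 39.24 N·m clockwise.
Net moment of known loads = 154.5 N·m clockwise.
An unknown mass m at 0.37 m has arm 0.83 m; its moment is m·g·0.83 counterclockwise.
Balancing moments: m × 9.81 × 0.83 = 154.5, giving m = 154.5 / (9.81 × 0.83) = 19 kg.

m ≈ 19 kg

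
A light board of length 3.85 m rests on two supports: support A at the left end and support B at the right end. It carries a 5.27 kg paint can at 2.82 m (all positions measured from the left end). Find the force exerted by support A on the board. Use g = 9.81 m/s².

Take moments about support B.
Paint can: 5.27 × 9.81 = 51.7 N down at 2.82 m → arm 1.03 m, τ = 51.7 × 1.03 = 53.25 N·m counterclockwise.
Net load moment about support B = 53.25 N·m counterclockwise.
Reaction R at support A is upward at 0 m, arm 3.85 m → moment R × 3.85 clockwise.
Balancing moments: R × 3.85 = 53.25, giving R = 13.8 N.

R_A ≈ 13.8 N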